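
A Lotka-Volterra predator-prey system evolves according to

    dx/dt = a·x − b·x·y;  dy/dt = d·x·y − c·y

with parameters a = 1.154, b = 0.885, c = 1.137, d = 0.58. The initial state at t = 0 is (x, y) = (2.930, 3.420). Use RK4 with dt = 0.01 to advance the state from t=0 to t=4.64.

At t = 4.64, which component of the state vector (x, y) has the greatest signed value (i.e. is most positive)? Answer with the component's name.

t=0.000: state=(2.930, 3.420)
step 1 (dt=0.01): k1=(-5.487, 1.923), k2=(-5.460, 1.874), k3=(-5.460, 1.874), k4=(-5.432, 1.825); state += dt/6·(k1+2k2+2k3+k4)
t=0.010: state=(2.875, 3.439)
t=0.020: state=(2.821, 3.456)
t=0.030: state=(2.768, 3.473)
continuing one RK4 step at a time; state shown every 20 steps (Δt=0.2):
t=0.200: state=(1.970, 3.609)
t=0.400: state=(1.321, 3.470)
t=0.600: state=(0.925, 3.143)
t=0.800: state=(0.692, 2.746)
t=1.000: state=(0.555, 2.350)
t=1.200: state=(0.477, 1.987)
t=1.400: state=(0.435, 1.668)
t=1.600: state=(0.418, 1.396)
t=1.800: state=(0.420, 1.167)
t=2.000: state=(0.438, 0.977)
t=2.200: state=(0.470, 0.820)
t=2.400: state=(0.519, 0.692)
t=2.600: state=(0.583, 0.587)
t=2.800: state=(0.667, 0.503)
t=3.000: state=(0.774, 0.436)
t=3.200: state=(0.907, 0.382)
t=3.400: state=(1.072, 0.342)
t=3.600: state=(1.274, 0.312)
t=3.800: state=(1.522, 0.292)
t=4.000: state=(1.822, 0.282)
t=4.200: state=(2.184, 0.283)
t=4.400: state=(2.613, 0.298)
t=4.600: state=(3.115, 0.331)
t=4.640: state=(3.223, 0.340)
compare at T: x=3.223, y=0.340

largest component: x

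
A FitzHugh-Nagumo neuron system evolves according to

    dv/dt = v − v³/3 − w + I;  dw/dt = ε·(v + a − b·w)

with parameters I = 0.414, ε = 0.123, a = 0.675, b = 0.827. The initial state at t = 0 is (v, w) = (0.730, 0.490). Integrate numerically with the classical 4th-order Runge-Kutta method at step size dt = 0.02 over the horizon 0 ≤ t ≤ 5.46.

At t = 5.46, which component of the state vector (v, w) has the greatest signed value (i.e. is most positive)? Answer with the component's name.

largest component: w

t=0.000: state=(0.730, 0.490)
step 1 (dt=0.02): k1=(0.524, 0.123), k2=(0.526, 0.123), k3=(0.526, 0.123), k4=(0.527, 0.124); state += dt/6·(k1+2k2+2k3+k4)
t=0.020: state=(0.741, 0.492)
t=0.040: state=(0.751, 0.495)
t=0.060: state=(0.762, 0.497)
continuing one RK4 step at a time; state shown every 10 steps (Δt=0.2):
t=0.200: state=(0.837, 0.516)
t=0.400: state=(0.945, 0.543)
t=0.600: state=(1.049, 0.573)
t=0.800: state=(1.145, 0.605)
t=1.000: state=(1.229, 0.638)
t=1.200: state=(1.299, 0.672)
t=1.400: state=(1.353, 0.708)
t=1.600: state=(1.393, 0.743)
t=1.800: state=(1.419, 0.779)
t=2.000: state=(1.434, 0.815)
t=2.200: state=(1.440, 0.850)
t=2.400: state=(1.438, 0.884)
t=2.600: state=(1.431, 0.918)
t=2.800: state=(1.419, 0.950)
t=3.000: state=(1.403, 0.982)
t=3.200: state=(1.385, 1.012)
t=3.400: state=(1.364, 1.042)
t=3.600: state=(1.341, 1.070)
t=3.800: state=(1.316, 1.098)
t=4.000: state=(1.290, 1.124)
t=4.200: state=(1.262, 1.149)
t=4.400: state=(1.233, 1.172)
t=4.600: state=(1.202, 1.195)
t=4.800: state=(1.170, 1.216)
t=5.000: state=(1.136, 1.236)
t=5.200: state=(1.100, 1.255)
t=5.400: state=(1.062, 1.272)
t=5.460: state=(1.050, 1.277)
compare at T: v=1.050, w=1.277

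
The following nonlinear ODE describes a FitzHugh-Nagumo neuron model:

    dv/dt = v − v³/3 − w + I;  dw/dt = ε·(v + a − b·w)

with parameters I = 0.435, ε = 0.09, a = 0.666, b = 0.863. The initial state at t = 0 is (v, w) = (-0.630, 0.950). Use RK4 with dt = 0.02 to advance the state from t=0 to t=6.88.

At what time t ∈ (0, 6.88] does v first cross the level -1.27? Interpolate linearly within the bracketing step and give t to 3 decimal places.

t = 0.571

t=0.000: state=(-0.630, 0.950)
step 1 (dt=0.02): k1=(-1.062, -0.071), k2=(-1.067, -0.071), k3=(-1.067, -0.071), k4=(-1.073, -0.072); state += dt/6·(k1+2k2+2k3+k4)
t=0.020: state=(-0.651, 0.949)
t=0.040: state=(-0.673, 0.947)
t=0.060: state=(-0.695, 0.946)
continuing one RK4 step at a time; state shown every 25 steps (Δt=0.5):
t=0.500: state=(-1.194, 0.903)
t=0.560: state=(-1.258, 0.896)
next step: t=0.580: state=(-1.279, 0.893) — v has crossed -1.27
linear interpolation between t=0.560 (-1.25840) and t=0.580 (-1.27935) → t≈0.571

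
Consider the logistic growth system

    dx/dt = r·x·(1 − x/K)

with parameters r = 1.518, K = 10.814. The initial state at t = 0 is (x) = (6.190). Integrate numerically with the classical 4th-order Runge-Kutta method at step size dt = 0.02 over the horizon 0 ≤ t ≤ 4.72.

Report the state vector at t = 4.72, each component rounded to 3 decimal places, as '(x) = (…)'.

(x) = (10.808)

t=0.000: state=(6.190)
step 1 (dt=0.02): k1=(4.018), k2=(4.009), k3=(4.009), k4=(3.999); state += dt/6·(k1+2k2+2k3+k4)
t=0.020: state=(6.270)
t=0.040: state=(6.350)
t=0.060: state=(6.429)
continuing one RK4 step at a time; state shown every 10 steps (Δt=0.2):
t=0.200: state=(6.970)
t=0.400: state=(7.686)
t=0.600: state=(8.316)
t=0.800: state=(8.851)
t=1.000: state=(9.293)
t=1.200: state=(9.648)
t=1.400: state=(9.928)
t=1.600: state=(10.146)
t=1.800: state=(10.313)
t=2.000: state=(10.439)
t=2.200: state=(10.535)
t=2.400: state=(10.607)
t=2.600: state=(10.660)
t=2.800: state=(10.700)
t=3.000: state=(10.730)
t=3.200: state=(10.752)
t=3.400: state=(10.768)
t=3.600: state=(10.780)
t=3.800: state=(10.789)
t=4.000: state=(10.795)
t=4.200: state=(10.800)
t=4.400: state=(10.804)
t=4.600: state=(10.807)
t=4.720: state=(10.808)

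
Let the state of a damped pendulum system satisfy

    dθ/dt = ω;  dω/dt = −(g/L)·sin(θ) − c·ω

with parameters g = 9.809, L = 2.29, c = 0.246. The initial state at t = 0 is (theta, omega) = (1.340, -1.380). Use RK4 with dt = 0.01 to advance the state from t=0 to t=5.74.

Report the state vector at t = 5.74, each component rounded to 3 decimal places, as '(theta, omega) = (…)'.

(theta, omega) = (0.347, 1.202)

t=0.000: state=(1.340, -1.380)
step 1 (dt=0.01): k1=(-1.380, -3.830), k2=(-1.399, -3.819), k3=(-1.399, -3.819), k4=(-1.418, -3.807); state += dt/6·(k1+2k2+2k3+k4)
t=0.010: state=(1.326, -1.418)
t=0.020: state=(1.312, -1.456)
t=0.030: state=(1.297, -1.494)
continuing one RK4 step at a time; state shown every 20 steps (Δt=0.2):
t=0.200: state=(0.991, -2.081)
t=0.400: state=(0.523, -2.554)
t=0.600: state=(-0.004, -2.642)
t=0.800: state=(-0.505, -2.301)
t=1.000: state=(-0.904, -1.645)
t=1.200: state=(-1.154, -0.845)
t=1.400: state=(-1.240, -0.023)
t=1.600: state=(-1.165, 0.762)
t=1.800: state=(-0.942, 1.455)
t=2.000: state=(-0.595, 1.967)
t=2.200: state=(-0.174, 2.186)
t=2.400: state=(0.255, 2.044)
t=2.600: state=(0.622, 1.586)
t=2.800: state=(0.876, 0.935)
t=3.000: state=(0.991, 0.212)
t=3.200: state=(0.962, -0.496)
t=3.400: state=(0.799, -1.121)
t=3.600: state=(0.525, -1.584)
t=3.800: state=(0.182, -1.797)
t=4.000: state=(-0.174, -1.712)
t=4.200: state=(-0.485, -1.354)
t=4.400: state=(-0.704, -0.815)
t=4.600: state=(-0.806, -0.197)
t=4.800: state=(-0.783, 0.414)
t=5.000: state=(-0.645, 0.947)
t=5.200: state=(-0.415, 1.327)
t=5.400: state=(-0.129, 1.488)
t=5.600: state=(0.164, 1.400)
t=5.740: state=(0.347, 1.202)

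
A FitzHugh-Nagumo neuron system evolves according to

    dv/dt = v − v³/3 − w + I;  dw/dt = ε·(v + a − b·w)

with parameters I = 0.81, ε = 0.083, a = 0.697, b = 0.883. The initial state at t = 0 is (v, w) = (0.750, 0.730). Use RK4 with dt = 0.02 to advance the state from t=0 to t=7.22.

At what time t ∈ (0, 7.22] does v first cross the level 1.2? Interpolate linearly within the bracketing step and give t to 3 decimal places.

t = 0.639

t=0.000: state=(0.750, 0.730)
step 1 (dt=0.02): k1=(0.689, 0.067), k2=(0.692, 0.067), k3=(0.692, 0.067), k4=(0.694, 0.068); state += dt/6·(k1+2k2+2k3+k4)
t=0.020: state=(0.764, 0.731)
t=0.040: state=(0.778, 0.733)
t=0.060: state=(0.792, 0.734)
continuing one RK4 step at a time; state shown every 25 steps (Δt=0.5):
t=0.500: state=(1.106, 0.770)
t=0.620: state=(1.188, 0.782)
next step: t=0.640: state=(1.201, 0.784) — v has crossed 1.2
linear interpolation between t=0.620 (1.18769) and t=0.640 (1.20077) → t≈0.639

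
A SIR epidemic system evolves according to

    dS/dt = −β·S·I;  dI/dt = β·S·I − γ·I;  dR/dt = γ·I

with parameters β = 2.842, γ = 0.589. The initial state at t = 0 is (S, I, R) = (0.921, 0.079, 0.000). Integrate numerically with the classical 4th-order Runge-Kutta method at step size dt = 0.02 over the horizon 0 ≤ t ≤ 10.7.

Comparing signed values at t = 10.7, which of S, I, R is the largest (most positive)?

t=0.000: state=(0.921, 0.079, 0.000)
step 1 (dt=0.02): k1=(-0.207, 0.160, 0.047), k2=(-0.211, 0.163, 0.047), k3=(-0.211, 0.163, 0.047), k4=(-0.214, 0.166, 0.048); state += dt/6·(k1+2k2+2k3+k4)
t=0.020: state=(0.917, 0.082, 0.001)
t=0.040: state=(0.912, 0.086, 0.002)
t=0.060: state=(0.908, 0.089, 0.003)
continuing one RK4 step at a time; state shown every 25 steps (Δt=0.5):
t=0.500: state=(0.764, 0.197, 0.039)
t=1.000: state=(0.512, 0.366, 0.122)
t=1.500: state=(0.278, 0.474, 0.248)
t=2.000: state=(0.141, 0.470, 0.389)
t=2.500: state=(0.075, 0.406, 0.519)
t=3.000: state=(0.045, 0.328, 0.627)
t=3.500: state=(0.030, 0.257, 0.713)
t=4.000: state=(0.021, 0.199, 0.780)
t=4.500: state=(0.017, 0.152, 0.831)
t=5.000: state=(0.014, 0.116, 0.871)
t=5.500: state=(0.012, 0.088, 0.900)
t=6.000: state=(0.011, 0.066, 0.923)
t=6.500: state=(0.010, 0.050, 0.940)
t=7.000: state=(0.009, 0.038, 0.953)
t=7.500: state=(0.009, 0.029, 0.963)
t=8.000: state=(0.009, 0.022, 0.970)
t=8.500: state=(0.008, 0.016, 0.975)
t=9.000: state=(0.008, 0.012, 0.980)
t=9.500: state=(0.008, 0.009, 0.983)
t=10.000: state=(0.008, 0.007, 0.985)
t=10.500: state=(0.008, 0.005, 0.987)
t=10.700: state=(0.008, 0.005, 0.987)
compare at T: S=0.008, I=0.005, R=0.987

largest component: R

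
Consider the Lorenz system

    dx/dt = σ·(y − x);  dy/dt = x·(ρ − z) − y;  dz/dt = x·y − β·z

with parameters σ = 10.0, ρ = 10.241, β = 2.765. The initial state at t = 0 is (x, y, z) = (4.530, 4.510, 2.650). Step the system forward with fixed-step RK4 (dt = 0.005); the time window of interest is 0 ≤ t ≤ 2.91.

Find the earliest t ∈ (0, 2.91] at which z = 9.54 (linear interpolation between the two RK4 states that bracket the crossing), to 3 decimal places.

t=0.000: state=(4.530, 4.510, 2.650)
step 1 (dt=0.005): k1=(-0.200, 29.877, 13.103), k2=(0.552, 29.650, 13.349), k3=(0.527, 29.662, 13.353), k4=(1.257, 29.446, 13.603); state += dt/6·(k1+2k2+2k3+k4)
t=0.005: state=(4.533, 4.658, 2.717)
t=0.010: state=(4.542, 4.805, 2.786)
t=0.015: state=(4.559, 4.949, 2.858)
continuing one RK4 step at a time; state shown every 20 steps (Δt=0.1):
t=0.100: state=(5.535, 7.201, 4.592)
t=0.200: state=(7.305, 8.897, 8.158)
t=0.230: state=(7.731, 8.952, 9.448)
next step: t=0.235: state=(7.790, 8.934, 9.663) — z has crossed 9.54
linear interpolation between t=0.230 (9.44837) and t=0.235 (9.66330) → t≈0.232

t = 0.232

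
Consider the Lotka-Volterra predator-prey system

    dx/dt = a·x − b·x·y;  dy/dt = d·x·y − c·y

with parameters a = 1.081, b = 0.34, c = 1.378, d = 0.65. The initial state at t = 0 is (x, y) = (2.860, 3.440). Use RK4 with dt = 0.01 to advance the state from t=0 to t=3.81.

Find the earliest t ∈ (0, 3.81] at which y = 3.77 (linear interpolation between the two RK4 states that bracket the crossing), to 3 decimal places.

t = 0.200

t=0.000: state=(2.860, 3.440)
step 1 (dt=0.01): k1=(-0.253, 1.655), k2=(-0.261, 1.656), k3=(-0.261, 1.656), k4=(-0.269, 1.657); state += dt/6·(k1+2k2+2k3+k4)
t=0.010: state=(2.857, 3.457)
t=0.020: state=(2.855, 3.473)
t=0.030: state=(2.852, 3.490)
continuing one RK4 step at a time; state shown every 20 steps (Δt=0.2):
t=0.200: state=(2.778, 3.770)
next step: t=0.210: state=(2.773, 3.786) — y has crossed 3.77
linear interpolation between t=0.200 (3.76980) and t=0.210 (3.78590) → t≈0.200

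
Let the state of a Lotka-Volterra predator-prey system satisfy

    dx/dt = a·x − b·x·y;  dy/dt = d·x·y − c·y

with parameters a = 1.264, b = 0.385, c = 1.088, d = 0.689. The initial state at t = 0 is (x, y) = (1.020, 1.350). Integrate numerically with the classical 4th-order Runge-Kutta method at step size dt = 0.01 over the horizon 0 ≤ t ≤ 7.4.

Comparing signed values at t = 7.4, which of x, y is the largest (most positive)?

t=0.000: state=(1.020, 1.350)
step 1 (dt=0.01): k1=(0.759, -0.520), k2=(0.763, -0.516), k3=(0.763, -0.516), k4=(0.767, -0.511); state += dt/6·(k1+2k2+2k3+k4)
t=0.010: state=(1.028, 1.345)
t=0.020: state=(1.035, 1.340)
t=0.030: state=(1.043, 1.335)
continuing one RK4 step at a time; state shown every 25 steps (Δt=0.25):
t=0.250: state=(1.235, 1.248)
t=0.500: state=(1.506, 1.203)
t=0.750: state=(1.840, 1.222)
t=1.000: state=(2.234, 1.321)
t=1.250: state=(2.674, 1.535)
t=1.500: state=(3.111, 1.926)
t=1.750: state=(3.443, 2.587)
t=2.000: state=(3.516, 3.606)
t=2.250: state=(3.203, 4.929)
t=2.500: state=(2.566, 6.190)
t=2.750: state=(1.864, 6.899)
t=3.000: state=(1.310, 6.889)
t=3.250: state=(0.947, 6.358)
t=3.500: state=(0.730, 5.587)
t=3.750: state=(0.608, 4.771)
t=4.000: state=(0.547, 4.013)
t=4.250: state=(0.527, 3.352)
t=4.500: state=(0.538, 2.798)
t=4.750: state=(0.577, 2.345)
t=5.000: state=(0.643, 1.984)
t=5.250: state=(0.739, 1.702)
t=5.500: state=(0.870, 1.488)
t=5.750: state=(1.042, 1.336)
t=6.000: state=(1.263, 1.240)
t=6.250: state=(1.541, 1.202)
t=6.500: state=(1.881, 1.228)
t=6.750: state=(2.282, 1.338)
t=7.000: state=(2.725, 1.569)
t=7.250: state=(3.156, 1.985)
t=7.400: state=(3.366, 2.363)
compare at T: x=3.366, y=2.363

largest component: x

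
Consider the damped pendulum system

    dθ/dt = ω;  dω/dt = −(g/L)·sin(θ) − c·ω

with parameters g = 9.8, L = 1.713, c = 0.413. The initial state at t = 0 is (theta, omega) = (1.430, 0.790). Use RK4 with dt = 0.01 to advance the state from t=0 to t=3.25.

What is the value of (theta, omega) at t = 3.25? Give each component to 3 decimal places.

t=0.000: state=(1.430, 0.790)
step 1 (dt=0.01): k1=(0.790, -5.991), k2=(0.760, -5.981), k3=(0.760, -5.981), k4=(0.730, -5.972); state += dt/6·(k1+2k2+2k3+k4)
t=0.010: state=(1.438, 0.730)
t=0.020: state=(1.445, 0.671)
t=0.030: state=(1.451, 0.611)
continuing one RK4 step at a time; state shown every 20 steps (Δt=0.2):
t=0.200: state=(1.471, -0.365)
t=0.400: state=(1.291, -1.416)
t=0.600: state=(0.916, -2.285)
t=0.800: state=(0.402, -2.773)
t=1.000: state=(-0.154, -2.682)
t=1.200: state=(-0.633, -2.038)
t=1.400: state=(-0.948, -1.085)
t=1.600: state=(-1.063, -0.062)
t=1.800: state=(-0.978, 0.887)
t=2.000: state=(-0.720, 1.647)
t=2.200: state=(-0.341, 2.073)
t=2.400: state=(0.079, 2.048)
t=2.600: state=(0.449, 1.590)
t=2.800: state=(0.696, 0.858)
t=3.000: state=(0.786, 0.037)
t=3.200: state=(0.715, -0.724)
t=3.250: state=(0.675, -0.891)

(theta, omega) = (0.675, -0.891)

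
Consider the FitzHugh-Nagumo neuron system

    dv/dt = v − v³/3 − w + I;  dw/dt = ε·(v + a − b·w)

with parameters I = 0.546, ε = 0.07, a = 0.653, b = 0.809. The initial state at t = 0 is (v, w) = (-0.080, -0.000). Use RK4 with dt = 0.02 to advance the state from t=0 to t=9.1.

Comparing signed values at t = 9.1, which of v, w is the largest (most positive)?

t=0.000: state=(-0.080, -0.000)
step 1 (dt=0.02): k1=(0.466, 0.040), k2=(0.470, 0.040), k3=(0.470, 0.040), k4=(0.475, 0.041); state += dt/6·(k1+2k2+2k3+k4)
t=0.020: state=(-0.071, 0.001)
t=0.040: state=(-0.061, 0.002)
t=0.060: state=(-0.051, 0.002)
continuing one RK4 step at a time; state shown every 25 steps (Δt=0.5):
t=0.500: state=(0.215, 0.025)
t=1.000: state=(0.664, 0.061)
t=1.500: state=(1.213, 0.114)
t=2.000: state=(1.625, 0.183)
t=2.500: state=(1.792, 0.260)
t=3.000: state=(1.826, 0.338)
t=3.500: state=(1.814, 0.414)
t=4.000: state=(1.788, 0.487)
t=4.500: state=(1.757, 0.557)
t=5.000: state=(1.725, 0.625)
t=5.500: state=(1.692, 0.689)
t=6.000: state=(1.659, 0.750)
t=6.500: state=(1.625, 0.808)
t=7.000: state=(1.591, 0.863)
t=7.500: state=(1.556, 0.916)
t=8.000: state=(1.521, 0.966)
t=8.500: state=(1.484, 1.014)
t=9.000: state=(1.447, 1.058)
t=9.100: state=(1.440, 1.067)
compare at T: v=1.440, w=1.067

largest component: v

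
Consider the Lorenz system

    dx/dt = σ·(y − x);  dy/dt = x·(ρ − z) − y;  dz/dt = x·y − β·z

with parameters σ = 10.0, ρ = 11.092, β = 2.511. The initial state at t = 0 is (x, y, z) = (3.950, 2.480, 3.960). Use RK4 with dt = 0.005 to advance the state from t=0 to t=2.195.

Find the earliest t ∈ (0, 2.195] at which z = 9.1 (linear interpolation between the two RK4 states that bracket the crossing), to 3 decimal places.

t=0.000: state=(3.950, 2.480, 3.960)
step 1 (dt=0.005): k1=(-14.700, 25.691, -0.148), k2=(-13.690, 25.367, 0.014), k3=(-13.724, 25.384, 0.016), k4=(-12.745, 25.075, 0.175); state += dt/6·(k1+2k2+2k3+k4)
t=0.005: state=(3.881, 2.607, 3.960)
t=0.010: state=(3.822, 2.731, 3.962)
t=0.015: state=(3.772, 2.852, 3.965)
continuing one RK4 step at a time; state shown every 20 steps (Δt=0.1):
t=0.100: state=(3.867, 4.731, 4.291)
t=0.200: state=(5.216, 6.913, 5.696)
t=0.300: state=(6.955, 8.535, 8.719)
t=0.310: state=(7.109, 8.603, 9.098)
next step: t=0.315: state=(7.183, 8.627, 9.291) — z has crossed 9.1
linear interpolation between t=0.310 (9.09814) and t=0.315 (9.29055) → t≈0.310

t = 0.310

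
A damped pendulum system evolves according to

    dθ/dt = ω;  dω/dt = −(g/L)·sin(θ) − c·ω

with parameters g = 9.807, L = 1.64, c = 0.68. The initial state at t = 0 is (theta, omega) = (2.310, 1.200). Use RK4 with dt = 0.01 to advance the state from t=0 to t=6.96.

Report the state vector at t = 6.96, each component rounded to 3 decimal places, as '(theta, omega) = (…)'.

(theta, omega) = (-0.068, -0.501)

t=0.000: state=(2.310, 1.200)
step 1 (dt=0.01): k1=(1.200, -5.235), k2=(1.174, -5.193), k3=(1.174, -5.194), k4=(1.148, -5.152); state += dt/6·(k1+2k2+2k3+k4)
t=0.010: state=(2.322, 1.148)
t=0.020: state=(2.333, 1.097)
t=0.030: state=(2.344, 1.047)
continuing one RK4 step at a time; state shown every 25 steps (Δt=0.25):
t=0.250: state=(2.465, 0.097)
t=0.500: state=(2.375, -0.808)
t=0.750: state=(2.056, -1.763)
t=1.000: state=(1.484, -2.812)
t=1.250: state=(0.674, -3.554)
t=1.500: state=(-0.206, -3.284)
t=1.750: state=(-0.883, -2.030)
t=2.000: state=(-1.200, -0.507)
t=2.250: state=(-1.151, 0.855)
t=2.500: state=(-0.801, 1.866)
t=2.750: state=(-0.269, 2.268)
t=3.000: state=(0.267, 1.893)
t=3.250: state=(0.632, 0.973)
t=3.500: state=(0.743, -0.076)
t=3.750: state=(0.610, -0.941)
t=4.000: state=(0.306, -1.406)
t=4.250: state=(-0.049, -1.353)
t=4.500: state=(-0.333, -0.862)
t=4.750: state=(-0.464, -0.173)
t=5.000: state=(-0.425, 0.460)
t=5.250: state=(-0.254, 0.853)
t=5.500: state=(-0.027, 0.908)
t=5.750: state=(0.174, 0.654)
t=6.000: state=(0.286, 0.224)
t=6.250: state=(0.286, -0.210)
t=6.500: state=(0.192, -0.509)
t=6.750: state=(0.049, -0.595)
t=6.960: state=(-0.068, -0.501)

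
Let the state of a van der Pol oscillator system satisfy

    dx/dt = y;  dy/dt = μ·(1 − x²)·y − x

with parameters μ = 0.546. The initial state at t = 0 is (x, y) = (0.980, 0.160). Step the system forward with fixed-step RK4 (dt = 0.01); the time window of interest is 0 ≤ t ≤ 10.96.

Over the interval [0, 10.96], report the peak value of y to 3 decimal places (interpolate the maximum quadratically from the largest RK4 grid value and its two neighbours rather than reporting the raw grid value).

max y = 2.034

t=0.000: state=(0.980, 0.160)
step 1 (dt=0.01): k1=(0.160, -0.977), k2=(0.155, -0.978), k3=(0.155, -0.978), k4=(0.150, -0.979); state += dt/6·(k1+2k2+2k3+k4)
t=0.010: state=(0.982, 0.150)
t=0.020: state=(0.983, 0.140)
t=0.030: state=(0.984, 0.131)
continuing one RK4 step at a time; state shown every 50 steps (Δt=0.5):
t=0.500: state=(0.937, -0.331)
t=1.000: state=(0.654, -0.794)
t=1.500: state=(0.146, -1.231)
t=2.000: state=(-0.549, -1.484)
t=2.500: state=(-1.227, -1.096)
t=3.000: state=(-1.557, -0.210)
t=3.500: state=(-1.472, 0.502)
t=4.000: state=(-1.089, 1.016)
t=4.500: state=(-0.453, 1.542)
t=5.000: state=(0.449, 2.012)
t=5.500: state=(1.404, 1.574)
t=6.000: state=(1.870, 0.296)
t=6.500: state=(1.788, -0.530)
t=7.000: state=(1.398, -1.007)
t=7.500: state=(0.779, -1.488)
t=8.000: state=(-0.110, -2.066)
t=8.500: state=(-1.190, -2.024)
t=9.000: state=(-1.892, -0.683)
t=9.500: state=(-1.939, 0.366)
t=10.000: state=(-1.616, 0.882)
t=10.500: state=(-1.069, 1.316)
t=10.960: state=(-0.351, 1.829)
largest grid value and its neighbours: y(5.090)=2.03371, y(5.100)=2.03383, y(5.110)=2.03345
parabola through these three points peaks at t≈5.097 with y≈2.03385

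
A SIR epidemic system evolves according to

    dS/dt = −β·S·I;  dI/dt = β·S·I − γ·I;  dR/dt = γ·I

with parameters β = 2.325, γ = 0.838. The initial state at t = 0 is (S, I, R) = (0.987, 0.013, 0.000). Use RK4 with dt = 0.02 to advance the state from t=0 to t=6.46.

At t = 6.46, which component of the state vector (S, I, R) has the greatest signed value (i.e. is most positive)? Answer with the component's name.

t=0.000: state=(0.987, 0.013, 0.000)
step 1 (dt=0.02): k1=(-0.030, 0.019, 0.011), k2=(-0.030, 0.019, 0.011), k3=(-0.030, 0.019, 0.011), k4=(-0.031, 0.019, 0.011); state += dt/6·(k1+2k2+2k3+k4)
t=0.020: state=(0.986, 0.013, 0.000)
t=0.040: state=(0.986, 0.014, 0.000)
t=0.060: state=(0.985, 0.014, 0.001)
continuing one RK4 step at a time; state shown every 25 steps (Δt=0.5):
t=0.500: state=(0.965, 0.027, 0.008)
t=1.000: state=(0.923, 0.053, 0.024)
t=1.500: state=(0.848, 0.097, 0.055)
t=2.000: state=(0.731, 0.161, 0.108)
t=2.500: state=(0.583, 0.227, 0.190)
t=3.000: state=(0.435, 0.270, 0.295)
t=3.500: state=(0.316, 0.273, 0.411)
t=4.000: state=(0.233, 0.247, 0.520)
t=4.500: state=(0.179, 0.206, 0.615)
t=5.000: state=(0.145, 0.163, 0.692)
t=5.500: state=(0.122, 0.125, 0.753)
t=6.000: state=(0.108, 0.094, 0.798)
t=6.460: state=(0.099, 0.071, 0.830)
compare at T: S=0.099, I=0.071, R=0.830

largest component: R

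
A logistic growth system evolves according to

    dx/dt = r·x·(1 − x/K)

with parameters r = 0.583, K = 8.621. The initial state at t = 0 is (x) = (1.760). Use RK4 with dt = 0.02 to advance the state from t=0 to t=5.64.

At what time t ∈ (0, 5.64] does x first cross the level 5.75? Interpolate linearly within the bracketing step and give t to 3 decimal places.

t=0.000: state=(1.760)
step 1 (dt=0.02): k1=(0.817), k2=(0.819), k3=(0.819), k4=(0.822); state += dt/6·(k1+2k2+2k3+k4)
t=0.020: state=(1.776)
t=0.040: state=(1.793)
t=0.060: state=(1.810)
continuing one RK4 step at a time; state shown every 10 steps (Δt=0.2):
t=0.200: state=(1.929)
t=0.400: state=(2.109)
t=0.600: state=(2.300)
t=0.800: state=(2.502)
t=1.000: state=(2.714)
t=1.200: state=(2.936)
t=1.400: state=(3.165)
t=1.600: state=(3.402)
t=1.800: state=(3.645)
t=2.000: state=(3.893)
t=2.200: state=(4.143)
t=2.400: state=(4.394)
t=2.600: state=(4.644)
t=2.800: state=(4.893)
t=3.000: state=(5.137)
t=3.200: state=(5.376)
t=3.400: state=(5.609)
t=3.520: state=(5.744)
next step: t=3.540: state=(5.767) — x has crossed 5.75
linear interpolation between t=3.520 (5.74441) and t=3.540 (5.76671) → t≈3.525

t = 3.525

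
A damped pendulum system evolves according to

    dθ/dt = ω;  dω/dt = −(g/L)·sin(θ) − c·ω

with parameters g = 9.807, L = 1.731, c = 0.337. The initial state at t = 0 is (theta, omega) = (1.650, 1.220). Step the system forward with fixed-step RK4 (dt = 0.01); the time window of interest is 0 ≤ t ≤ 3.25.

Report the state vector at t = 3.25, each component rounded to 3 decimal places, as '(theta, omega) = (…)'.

t=0.000: state=(1.650, 1.220)
step 1 (dt=0.01): k1=(1.220, -6.059), k2=(1.190, -6.046), k3=(1.190, -6.046), k4=(1.160, -6.033); state += dt/6·(k1+2k2+2k3+k4)
t=0.010: state=(1.662, 1.160)
t=0.020: state=(1.673, 1.099)
t=0.030: state=(1.684, 1.039)
continuing one RK4 step at a time; state shown every 20 steps (Δt=0.2):
t=0.200: state=(1.776, 0.060)
t=0.400: state=(1.679, -1.023)
t=0.600: state=(1.371, -2.047)
t=0.800: state=(0.872, -2.895)
t=1.000: state=(0.244, -3.280)
t=1.200: state=(-0.393, -2.976)
t=1.400: state=(-0.909, -2.110)
t=1.600: state=(-1.222, -1.007)
t=1.800: state=(-1.311, 0.109)
t=2.000: state=(-1.184, 1.146)
t=2.200: state=(-0.864, 2.010)
t=2.400: state=(-0.403, 2.527)
t=2.600: state=(0.111, 2.517)
t=2.800: state=(0.568, 1.979)
t=3.000: state=(0.881, 1.113)
t=3.200: state=(1.007, 0.143)
t=3.250: state=(1.008, -0.097)

(theta, omega) = (1.008, -0.097)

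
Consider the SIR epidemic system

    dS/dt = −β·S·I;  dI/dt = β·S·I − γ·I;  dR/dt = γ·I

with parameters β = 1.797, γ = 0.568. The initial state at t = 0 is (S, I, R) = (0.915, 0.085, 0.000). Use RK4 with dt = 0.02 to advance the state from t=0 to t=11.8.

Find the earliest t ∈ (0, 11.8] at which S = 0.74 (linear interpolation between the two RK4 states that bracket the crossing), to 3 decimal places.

t = 0.877

t=0.000: state=(0.915, 0.085, 0.000)
step 1 (dt=0.02): k1=(-0.140, 0.091, 0.048), k2=(-0.141, 0.092, 0.049), k3=(-0.141, 0.092, 0.049), k4=(-0.142, 0.093, 0.049); state += dt/6·(k1+2k2+2k3+k4)
t=0.020: state=(0.912, 0.087, 0.001)
t=0.040: state=(0.909, 0.089, 0.002)
t=0.060: state=(0.906, 0.091, 0.003)
continuing one RK4 step at a time; state shown every 25 steps (Δt=0.5):
t=0.500: state=(0.828, 0.140, 0.032)
t=0.860: state=(0.744, 0.190, 0.065)
next step: t=0.880: state=(0.739, 0.193, 0.067) — S has crossed 0.74
linear interpolation between t=0.860 (0.74429) and t=0.880 (0.73918) → t≈0.877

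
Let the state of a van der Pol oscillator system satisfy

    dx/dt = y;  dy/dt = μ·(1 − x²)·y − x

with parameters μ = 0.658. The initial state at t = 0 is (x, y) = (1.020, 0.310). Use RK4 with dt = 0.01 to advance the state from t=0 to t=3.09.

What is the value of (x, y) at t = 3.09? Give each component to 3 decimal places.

(x, y) = (-1.687, -0.168)

t=0.000: state=(1.020, 0.310)
step 1 (dt=0.01): k1=(0.310, -1.028), k2=(0.305, -1.030), k3=(0.305, -1.030), k4=(0.300, -1.032); state += dt/6·(k1+2k2+2k3+k4)
t=0.010: state=(1.023, 0.300)
t=0.020: state=(1.026, 0.289)
t=0.030: state=(1.029, 0.279)
continuing one RK4 step at a time; state shown every 10 steps (Δt=0.1):
t=0.100: state=(1.046, 0.205)
t=0.200: state=(1.061, 0.099)
t=0.300: state=(1.066, -0.008)
t=0.400: state=(1.059, -0.114)
t=0.500: state=(1.043, -0.218)
t=0.600: state=(1.016, -0.320)
t=0.700: state=(0.979, -0.420)
t=0.800: state=(0.932, -0.518)
t=0.900: state=(0.875, -0.615)
t=1.000: state=(0.809, -0.712)
t=1.100: state=(0.733, -0.810)
t=1.200: state=(0.647, -0.908)
t=1.300: state=(0.551, -1.009)
t=1.400: state=(0.445, -1.111)
t=1.500: state=(0.329, -1.215)
t=1.600: state=(0.202, -1.319)
t=1.700: state=(0.065, -1.421)
t=1.800: state=(-0.082, -1.516)
t=1.900: state=(-0.238, -1.600)
t=2.000: state=(-0.401, -1.665)
t=2.100: state=(-0.570, -1.701)
t=2.200: state=(-0.740, -1.699)
t=2.300: state=(-0.908, -1.652)
t=2.400: state=(-1.069, -1.555)
t=2.500: state=(-1.217, -1.411)
t=2.600: state=(-1.349, -1.226)
t=2.700: state=(-1.462, -1.013)
t=2.800: state=(-1.552, -0.787)
t=2.900: state=(-1.619, -0.561)
t=3.000: state=(-1.664, -0.346)
t=3.090: state=(-1.687, -0.168)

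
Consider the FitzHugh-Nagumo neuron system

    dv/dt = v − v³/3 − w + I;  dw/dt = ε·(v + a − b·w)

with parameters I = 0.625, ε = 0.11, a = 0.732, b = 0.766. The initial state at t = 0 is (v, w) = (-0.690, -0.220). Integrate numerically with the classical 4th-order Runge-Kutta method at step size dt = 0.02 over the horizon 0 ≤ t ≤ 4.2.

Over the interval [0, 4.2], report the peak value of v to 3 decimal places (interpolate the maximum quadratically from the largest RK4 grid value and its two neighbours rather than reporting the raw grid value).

max v = 1.856

t=0.000: state=(-0.690, -0.220)
step 1 (dt=0.02): k1=(0.265, 0.023), k2=(0.266, 0.023), k3=(0.266, 0.023), k4=(0.267, 0.024); state += dt/6·(k1+2k2+2k3+k4)
t=0.020: state=(-0.685, -0.220)
t=0.040: state=(-0.679, -0.219)
t=0.060: state=(-0.674, -0.219)
continuing one RK4 step at a time; state shown every 10 steps (Δt=0.2):
t=0.200: state=(-0.635, -0.215)
t=0.400: state=(-0.573, -0.208)
t=0.600: state=(-0.505, -0.201)
t=0.800: state=(-0.427, -0.192)
t=1.000: state=(-0.338, -0.181)
t=1.200: state=(-0.234, -0.168)
t=1.400: state=(-0.111, -0.153)
t=1.600: state=(0.035, -0.135)
t=1.800: state=(0.209, -0.115)
t=2.000: state=(0.414, -0.090)
t=2.200: state=(0.649, -0.061)
t=2.400: state=(0.907, -0.027)
t=2.600: state=(1.165, 0.012)
t=2.800: state=(1.398, 0.056)
t=3.000: state=(1.582, 0.103)
t=3.200: state=(1.711, 0.154)
t=3.400: state=(1.791, 0.205)
t=3.600: state=(1.834, 0.258)
t=3.800: state=(1.853, 0.309)
t=4.000: state=(1.856, 0.361)
t=4.200: state=(1.850, 0.411)
largest grid value and its neighbours: v(3.940)=1.85613, v(3.960)=1.85616, v(3.980)=1.85609
parabola through these three points peaks at t≈3.956 with v≈1.85616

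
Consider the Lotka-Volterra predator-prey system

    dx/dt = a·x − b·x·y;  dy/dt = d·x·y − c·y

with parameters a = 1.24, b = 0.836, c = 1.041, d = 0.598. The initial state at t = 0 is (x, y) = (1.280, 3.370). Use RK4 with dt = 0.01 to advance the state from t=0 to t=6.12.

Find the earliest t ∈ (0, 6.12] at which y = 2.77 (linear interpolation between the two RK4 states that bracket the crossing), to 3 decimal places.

t = 0.420

t=0.000: state=(1.280, 3.370)
step 1 (dt=0.01): k1=(-2.019, -0.929), k2=(-1.998, -0.948), k3=(-1.998, -0.947), k4=(-1.977, -0.966); state += dt/6·(k1+2k2+2k3+k4)
t=0.010: state=(1.260, 3.361)
t=0.020: state=(1.240, 3.351)
t=0.030: state=(1.221, 3.340)
continuing one RK4 step at a time; state shown every 20 steps (Δt=0.2):
t=0.200: state=(0.952, 3.123)
t=0.400: state=(0.743, 2.804)
t=0.420: state=(0.727, 2.770)
next step: t=0.430: state=(0.719, 2.753) — y has crossed 2.77
linear interpolation between t=0.420 (2.77008) and t=0.430 (2.75327) → t≈0.420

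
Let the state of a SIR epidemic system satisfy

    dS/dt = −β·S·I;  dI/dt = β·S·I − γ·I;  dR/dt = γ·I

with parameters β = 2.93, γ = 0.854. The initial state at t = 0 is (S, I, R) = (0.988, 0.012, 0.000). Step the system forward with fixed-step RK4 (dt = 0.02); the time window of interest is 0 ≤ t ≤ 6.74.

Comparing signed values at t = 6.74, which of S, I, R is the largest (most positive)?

t=0.000: state=(0.988, 0.012, 0.000)
step 1 (dt=0.02): k1=(-0.035, 0.024, 0.010), k2=(-0.035, 0.025, 0.010), k3=(-0.035, 0.025, 0.010), k4=(-0.036, 0.025, 0.011); state += dt/6·(k1+2k2+2k3+k4)
t=0.020: state=(0.987, 0.012, 0.000)
t=0.040: state=(0.987, 0.013, 0.000)
t=0.060: state=(0.986, 0.014, 0.001)
continuing one RK4 step at a time; state shown every 25 steps (Δt=0.5):
t=0.500: state=(0.958, 0.033, 0.009)
t=1.000: state=(0.885, 0.083, 0.032)
t=1.500: state=(0.735, 0.179, 0.086)
t=2.000: state=(0.518, 0.294, 0.188)
t=2.500: state=(0.320, 0.351, 0.329)
t=3.000: state=(0.193, 0.331, 0.477)
t=3.500: state=(0.124, 0.271, 0.606)
t=4.000: state=(0.087, 0.206, 0.707)
t=4.500: state=(0.067, 0.150, 0.783)
t=5.000: state=(0.056, 0.107, 0.837)
t=5.500: state=(0.049, 0.075, 0.876)
t=6.000: state=(0.045, 0.053, 0.903)
t=6.500: state=(0.042, 0.037, 0.922)
t=6.740: state=(0.041, 0.031, 0.928)
compare at T: S=0.041, I=0.031, R=0.928

largest component: R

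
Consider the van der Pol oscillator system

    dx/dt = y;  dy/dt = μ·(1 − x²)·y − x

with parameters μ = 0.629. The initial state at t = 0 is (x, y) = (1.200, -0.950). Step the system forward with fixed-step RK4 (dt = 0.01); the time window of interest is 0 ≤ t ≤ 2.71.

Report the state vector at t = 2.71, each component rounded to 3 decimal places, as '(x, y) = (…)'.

t=0.000: state=(1.200, -0.950)
step 1 (dt=0.01): k1=(-0.950, -0.937), k2=(-0.955, -0.938), k3=(-0.955, -0.938), k4=(-0.959, -0.939); state += dt/6·(k1+2k2+2k3+k4)
t=0.010: state=(1.190, -0.959)
t=0.020: state=(1.181, -0.969)
t=0.030: state=(1.171, -0.978)
continuing one RK4 step at a time; state shown every 10 steps (Δt=0.1):
t=0.100: state=(1.100, -1.045)
t=0.200: state=(0.991, -1.143)
t=0.300: state=(0.872, -1.246)
t=0.400: state=(0.742, -1.355)
t=0.500: state=(0.600, -1.471)
t=0.600: state=(0.447, -1.593)
t=0.700: state=(0.281, -1.720)
t=0.800: state=(0.103, -1.847)
t=0.900: state=(-0.088, -1.968)
t=1.000: state=(-0.290, -2.071)
t=1.100: state=(-0.501, -2.143)
t=1.200: state=(-0.717, -2.167)
t=1.300: state=(-0.932, -2.127)
t=1.400: state=(-1.140, -2.014)
t=1.500: state=(-1.332, -1.826)
t=1.600: state=(-1.503, -1.575)
t=1.700: state=(-1.646, -1.284)
t=1.800: state=(-1.759, -0.978)
t=1.900: state=(-1.842, -0.681)
t=2.000: state=(-1.896, -0.409)
t=2.100: state=(-1.925, -0.170)
t=2.200: state=(-1.931, 0.034)
t=2.300: state=(-1.919, 0.206)
t=2.400: state=(-1.891, 0.350)
t=2.500: state=(-1.850, 0.473)
t=2.600: state=(-1.797, 0.578)
t=2.700: state=(-1.735, 0.671)
t=2.710: state=(-1.728, 0.680)

(x, y) = (-1.728, 0.680)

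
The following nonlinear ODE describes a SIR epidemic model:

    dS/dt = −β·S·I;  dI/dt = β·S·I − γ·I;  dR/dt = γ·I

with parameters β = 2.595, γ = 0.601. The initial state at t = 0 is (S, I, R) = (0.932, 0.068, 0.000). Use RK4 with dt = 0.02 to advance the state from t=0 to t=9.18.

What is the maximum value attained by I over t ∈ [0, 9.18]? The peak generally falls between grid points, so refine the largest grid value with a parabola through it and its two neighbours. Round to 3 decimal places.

t=0.000: state=(0.932, 0.068, 0.000)
step 1 (dt=0.02): k1=(-0.164, 0.124, 0.041), k2=(-0.167, 0.126, 0.042), k3=(-0.167, 0.126, 0.042), k4=(-0.170, 0.128, 0.042); state += dt/6·(k1+2k2+2k3+k4)
t=0.020: state=(0.929, 0.071, 0.001)
t=0.040: state=(0.925, 0.073, 0.002)
t=0.060: state=(0.922, 0.076, 0.003)
continuing one RK4 step at a time; state shown every 25 steps (Δt=0.5):
t=0.500: state=(0.810, 0.157, 0.032)
t=1.000: state=(0.606, 0.294, 0.100)
t=1.500: state=(0.381, 0.412, 0.207)
t=2.000: state=(0.216, 0.445, 0.338)
t=2.500: state=(0.124, 0.409, 0.468)
t=3.000: state=(0.076, 0.343, 0.581)
t=3.500: state=(0.051, 0.275, 0.674)
t=4.000: state=(0.037, 0.216, 0.747)
t=4.500: state=(0.029, 0.167, 0.805)
t=5.000: state=(0.024, 0.128, 0.849)
t=5.500: state=(0.021, 0.097, 0.882)
t=6.000: state=(0.019, 0.074, 0.908)
t=6.500: state=(0.017, 0.056, 0.927)
t=7.000: state=(0.016, 0.042, 0.942)
t=7.500: state=(0.015, 0.032, 0.953)
t=8.000: state=(0.015, 0.024, 0.961)
t=8.500: state=(0.014, 0.018, 0.967)
t=9.000: state=(0.014, 0.014, 0.972)
t=9.180: state=(0.014, 0.012, 0.974)
largest grid value and its neighbours: I(1.920)=0.44587, I(1.940)=0.44594, I(1.960)=0.44588
parabola through these three points peaks at t≈1.941 with I≈0.44594

max I = 0.446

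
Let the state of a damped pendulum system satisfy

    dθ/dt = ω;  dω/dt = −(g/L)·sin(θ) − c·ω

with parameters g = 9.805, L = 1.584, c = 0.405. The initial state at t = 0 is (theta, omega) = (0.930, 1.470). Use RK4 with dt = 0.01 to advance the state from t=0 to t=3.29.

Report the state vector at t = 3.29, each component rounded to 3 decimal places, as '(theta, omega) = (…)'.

t=0.000: state=(0.930, 1.470)
step 1 (dt=0.01): k1=(1.470, -5.557), k2=(1.442, -5.573), k3=(1.442, -5.573), k4=(1.414, -5.588); state += dt/6·(k1+2k2+2k3+k4)
t=0.010: state=(0.944, 1.414)
t=0.020: state=(0.958, 1.358)
t=0.030: state=(0.972, 1.302)
continuing one RK4 step at a time; state shown every 20 steps (Δt=0.2):
t=0.200: state=(1.110, 0.331)
t=0.400: state=(1.066, -0.758)
t=0.600: state=(0.819, -1.668)
t=0.800: state=(0.422, -2.231)
t=1.000: state=(-0.039, -2.280)
t=1.200: state=(-0.454, -1.802)
t=1.400: state=(-0.736, -0.982)
t=1.600: state=(-0.840, -0.049)
t=1.800: state=(-0.760, 0.819)
t=2.000: state=(-0.526, 1.476)
t=2.200: state=(-0.194, 1.781)
t=2.400: state=(0.157, 1.659)
t=2.600: state=(0.445, 1.166)
t=2.800: state=(0.610, 0.465)
t=3.000: state=(0.628, -0.274)
t=3.200: state=(0.508, -0.902)
t=3.290: state=(0.417, -1.114)

(theta, omega) = (0.417, -1.114)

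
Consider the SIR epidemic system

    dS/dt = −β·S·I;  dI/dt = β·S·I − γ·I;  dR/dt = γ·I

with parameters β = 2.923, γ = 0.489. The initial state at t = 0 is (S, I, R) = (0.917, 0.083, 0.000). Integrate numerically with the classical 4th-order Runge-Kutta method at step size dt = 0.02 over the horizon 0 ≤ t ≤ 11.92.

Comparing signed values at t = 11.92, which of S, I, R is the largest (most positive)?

t=0.000: state=(0.917, 0.083, 0.000)
step 1 (dt=0.02): k1=(-0.222, 0.182, 0.041), k2=(-0.227, 0.185, 0.041), k3=(-0.227, 0.185, 0.041), k4=(-0.231, 0.189, 0.042); state += dt/6·(k1+2k2+2k3+k4)
t=0.020: state=(0.912, 0.087, 0.001)
t=0.040: state=(0.908, 0.091, 0.002)
t=0.060: state=(0.903, 0.095, 0.003)
continuing one RK4 step at a time; state shown every 25 steps (Δt=0.5):
t=0.500: state=(0.743, 0.222, 0.035)
t=1.000: state=(0.464, 0.422, 0.114)
t=1.500: state=(0.226, 0.540, 0.235)
t=2.000: state=(0.102, 0.531, 0.367)
t=2.500: state=(0.049, 0.461, 0.489)
t=3.000: state=(0.027, 0.381, 0.592)
t=3.500: state=(0.016, 0.308, 0.676)
t=4.000: state=(0.011, 0.246, 0.744)
t=4.500: state=(0.008, 0.195, 0.797)
t=5.000: state=(0.006, 0.154, 0.840)
t=5.500: state=(0.005, 0.122, 0.873)
t=6.000: state=(0.004, 0.096, 0.900)
t=6.500: state=(0.004, 0.076, 0.921)
t=7.000: state=(0.003, 0.059, 0.937)
t=7.500: state=(0.003, 0.047, 0.950)
t=8.000: state=(0.003, 0.037, 0.960)
t=8.500: state=(0.003, 0.029, 0.968)
t=9.000: state=(0.003, 0.023, 0.975)
t=9.500: state=(0.003, 0.018, 0.979)
t=10.000: state=(0.003, 0.014, 0.983)
t=10.500: state=(0.003, 0.011, 0.986)
t=11.000: state=(0.002, 0.009, 0.989)
t=11.500: state=(0.002, 0.007, 0.991)
t=11.920: state=(0.002, 0.006, 0.992)
compare at T: S=0.002, I=0.006, R=0.992

largest component: R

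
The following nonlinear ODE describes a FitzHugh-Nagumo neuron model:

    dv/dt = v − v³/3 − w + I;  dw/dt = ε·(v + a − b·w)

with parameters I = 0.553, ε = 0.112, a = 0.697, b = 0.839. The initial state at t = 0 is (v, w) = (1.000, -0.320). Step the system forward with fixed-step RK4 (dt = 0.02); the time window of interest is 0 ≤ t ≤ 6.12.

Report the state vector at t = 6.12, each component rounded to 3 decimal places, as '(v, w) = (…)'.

t=0.000: state=(1.000, -0.320)
step 1 (dt=0.02): k1=(1.540, 0.220), k2=(1.537, 0.222), k3=(1.537, 0.222), k4=(1.534, 0.223); state += dt/6·(k1+2k2+2k3+k4)
t=0.020: state=(1.031, -0.316)
t=0.040: state=(1.061, -0.311)
t=0.060: state=(1.092, -0.307)
continuing one RK4 step at a time; state shown every 10 steps (Δt=0.2):
t=0.200: state=(1.297, -0.273)
t=0.400: state=(1.547, -0.221)
t=0.600: state=(1.728, -0.165)
t=0.800: state=(1.841, -0.106)
t=1.000: state=(1.902, -0.047)
t=1.200: state=(1.930, 0.011)
t=1.400: state=(1.936, 0.070)
t=1.600: state=(1.932, 0.127)
t=1.800: state=(1.920, 0.183)
t=2.000: state=(1.905, 0.237)
t=2.200: state=(1.887, 0.290)
t=2.400: state=(1.869, 0.342)
t=2.600: state=(1.849, 0.392)
t=2.800: state=(1.829, 0.441)
t=3.000: state=(1.809, 0.489)
t=3.200: state=(1.789, 0.535)
t=3.400: state=(1.769, 0.580)
t=3.600: state=(1.748, 0.624)
t=3.800: state=(1.727, 0.666)
t=4.000: state=(1.706, 0.707)
t=4.200: state=(1.686, 0.747)
t=4.400: state=(1.664, 0.786)
t=4.600: state=(1.643, 0.824)
t=4.800: state=(1.622, 0.860)
t=5.000: state=(1.600, 0.895)
t=5.200: state=(1.579, 0.929)
t=5.400: state=(1.557, 0.962)
t=5.600: state=(1.535, 0.994)
t=5.800: state=(1.512, 1.025)
t=6.000: state=(1.490, 1.055)
t=6.120: state=(1.476, 1.072)

(v, w) = (1.476, 1.072)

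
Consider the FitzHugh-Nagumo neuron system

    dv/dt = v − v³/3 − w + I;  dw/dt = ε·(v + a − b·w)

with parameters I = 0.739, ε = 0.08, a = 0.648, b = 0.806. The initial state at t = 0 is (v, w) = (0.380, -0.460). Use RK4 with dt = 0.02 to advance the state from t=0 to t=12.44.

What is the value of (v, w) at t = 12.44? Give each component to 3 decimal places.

t=0.000: state=(0.380, -0.460)
step 1 (dt=0.02): k1=(1.561, 0.112), k2=(1.573, 0.113), k3=(1.573, 0.113), k4=(1.585, 0.114); state += dt/6·(k1+2k2+2k3+k4)
t=0.020: state=(0.411, -0.458)
t=0.040: state=(0.443, -0.455)
t=0.060: state=(0.476, -0.453)
continuing one RK4 step at a time; state shown every 25 steps (Δt=0.5):
t=0.500: state=(1.253, -0.388)
t=1.000: state=(1.876, -0.287)
t=1.500: state=(2.046, -0.174)
t=2.000: state=(2.054, -0.062)
t=2.500: state=(2.029, 0.046)
t=3.000: state=(1.996, 0.149)
t=3.500: state=(1.963, 0.248)
t=4.000: state=(1.929, 0.342)
t=4.500: state=(1.896, 0.432)
t=5.000: state=(1.862, 0.518)
t=5.500: state=(1.828, 0.599)
t=6.000: state=(1.794, 0.677)
t=6.500: state=(1.760, 0.751)
t=7.000: state=(1.725, 0.821)
t=7.500: state=(1.691, 0.888)
t=8.000: state=(1.656, 0.951)
t=8.500: state=(1.621, 1.011)
t=9.000: state=(1.585, 1.068)
t=9.500: state=(1.549, 1.121)
t=10.000: state=(1.513, 1.171)
t=10.500: state=(1.476, 1.218)
t=11.000: state=(1.438, 1.263)
t=11.500: state=(1.399, 1.304)
t=12.000: state=(1.359, 1.342)
t=12.440: state=(1.323, 1.374)

(v, w) = (1.323, 1.374)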